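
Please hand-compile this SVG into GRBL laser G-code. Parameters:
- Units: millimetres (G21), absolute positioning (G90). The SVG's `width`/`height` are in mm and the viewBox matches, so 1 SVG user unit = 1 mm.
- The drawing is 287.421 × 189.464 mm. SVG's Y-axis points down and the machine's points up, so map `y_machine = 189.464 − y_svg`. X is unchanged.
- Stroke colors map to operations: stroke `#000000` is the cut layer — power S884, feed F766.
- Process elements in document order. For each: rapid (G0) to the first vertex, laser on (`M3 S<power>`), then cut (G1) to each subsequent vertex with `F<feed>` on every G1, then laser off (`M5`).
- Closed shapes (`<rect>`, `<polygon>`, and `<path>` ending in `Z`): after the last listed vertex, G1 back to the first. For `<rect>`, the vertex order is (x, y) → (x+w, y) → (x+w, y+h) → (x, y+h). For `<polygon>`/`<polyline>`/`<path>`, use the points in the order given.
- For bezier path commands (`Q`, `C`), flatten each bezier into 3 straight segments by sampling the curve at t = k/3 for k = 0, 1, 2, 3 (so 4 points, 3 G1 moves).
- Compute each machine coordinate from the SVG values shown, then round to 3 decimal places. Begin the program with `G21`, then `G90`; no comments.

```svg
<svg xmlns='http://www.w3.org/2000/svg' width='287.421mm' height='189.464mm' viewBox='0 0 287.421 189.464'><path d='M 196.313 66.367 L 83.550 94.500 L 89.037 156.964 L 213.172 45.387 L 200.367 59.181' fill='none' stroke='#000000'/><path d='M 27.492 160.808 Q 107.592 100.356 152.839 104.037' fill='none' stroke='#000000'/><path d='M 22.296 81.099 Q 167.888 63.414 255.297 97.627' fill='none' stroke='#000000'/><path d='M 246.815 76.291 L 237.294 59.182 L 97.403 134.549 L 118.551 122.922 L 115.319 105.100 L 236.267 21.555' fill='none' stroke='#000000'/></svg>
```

G21
G90
G0 X196.313 Y123.097
M3 S884
G1 X83.550 Y94.964 F766
G1 X89.037 Y32.500 F766
G1 X213.172 Y144.077 F766
G1 X200.367 Y130.283 F766
M5
G0 X27.492 Y28.656
M3 S884
G1 X77.019 Y61.831 F766
G1 X118.802 Y80.755 F766
G1 X152.839 Y85.427 F766
M5
G0 X22.296 Y108.365
M3 S884
G1 X112.893 Y114.389 F766
G1 X190.560 Y108.879 F766
G1 X255.297 Y91.837 F766
M5
G0 X246.815 Y113.173
M3 S884
G1 X237.294 Y130.282 F766
G1 X97.403 Y54.915 F766
G1 X118.551 Y66.542 F766
G1 X115.319 Y84.364 F766
G1 X236.267 Y167.909 F766
M5

Since the viewBox matches the mm dimensions, user units are millimetres directly. The only transform is the Y-flip y_m = 189.464 − y_svg.

Shape 1 is a open polyline drawn with `<path>`. Its stroke #000000 means cut at S884, F766. After flipping Y the toolpath is (196.313,123.097) → (83.550,94.964) → (89.037,32.500) → (213.172,144.077) → (200.367,130.283).

Shape 2 is a quadratic bezier drawn with `<path>`. Its stroke #000000 means cut at S884, F766. After flipping Y the toolpath is (27.492,28.656) → (77.019,61.831) → (118.802,80.755) → (152.839,85.427).

Shape 3 is a quadratic bezier drawn with `<path>`. Its stroke #000000 means cut at S884, F766. After flipping Y the toolpath is (22.296,108.365) → (112.893,114.389) → (190.560,108.879) → (255.297,91.837).

Shape 4 is a open polyline drawn with `<path>`. Its stroke #000000 means cut at S884, F766. After flipping Y the toolpath is (246.815,113.173) → (237.294,130.282) → (97.403,54.915) → (118.551,66.542) → (115.319,84.364) → (236.267,167.909).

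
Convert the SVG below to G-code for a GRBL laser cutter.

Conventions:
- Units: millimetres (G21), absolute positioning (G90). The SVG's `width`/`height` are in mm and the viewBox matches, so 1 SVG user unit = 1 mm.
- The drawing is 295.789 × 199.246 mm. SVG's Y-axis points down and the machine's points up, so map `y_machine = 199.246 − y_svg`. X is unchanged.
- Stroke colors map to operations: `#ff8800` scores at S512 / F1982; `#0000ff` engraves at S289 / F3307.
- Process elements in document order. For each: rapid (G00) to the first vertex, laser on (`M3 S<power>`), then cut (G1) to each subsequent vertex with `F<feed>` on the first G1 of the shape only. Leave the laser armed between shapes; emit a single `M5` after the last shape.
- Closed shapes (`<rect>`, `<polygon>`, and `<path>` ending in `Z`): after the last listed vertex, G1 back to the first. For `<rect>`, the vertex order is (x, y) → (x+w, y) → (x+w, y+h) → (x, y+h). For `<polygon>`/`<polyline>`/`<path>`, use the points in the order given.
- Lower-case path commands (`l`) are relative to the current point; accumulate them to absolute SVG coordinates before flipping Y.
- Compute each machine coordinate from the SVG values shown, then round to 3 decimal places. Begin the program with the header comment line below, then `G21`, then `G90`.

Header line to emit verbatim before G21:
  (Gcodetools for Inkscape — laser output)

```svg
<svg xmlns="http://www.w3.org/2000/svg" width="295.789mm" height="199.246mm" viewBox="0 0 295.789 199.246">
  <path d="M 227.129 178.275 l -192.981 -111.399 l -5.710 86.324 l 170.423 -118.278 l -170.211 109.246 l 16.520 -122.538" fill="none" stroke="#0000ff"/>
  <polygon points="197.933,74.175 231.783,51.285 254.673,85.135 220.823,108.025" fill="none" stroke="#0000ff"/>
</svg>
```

(Gcodetools for Inkscape — laser output)
G21
G90
G00 X227.129 Y20.971
M3 S289
G1 X34.148 Y132.370 F3307
G1 X28.438 Y46.046
G1 X198.861 Y164.324
G1 X28.650 Y55.078
G1 X45.170 Y177.616
G00 X197.933 Y125.071
M3 S289
G1 X231.783 Y147.961 F3307
G1 X254.673 Y114.111
G1 X220.823 Y91.221
G1 X197.933 Y125.071
M5

1 u = 1 mm; y_m = 199.246 − y.

[1] `<path>` open polyline, #0000ff→engrave S289 F3307: (227.129,20.971) → (34.148,132.370) → (28.438,46.046) → (198.861,164.324) → (28.650,55.078) → (45.170,177.616)

[2] `<polygon>` regular polygon, #0000ff→engrave S289 F3307: (197.933,125.071) → (231.783,147.961) → (254.673,114.111) → (220.823,91.221) → (197.933,125.071) (closed)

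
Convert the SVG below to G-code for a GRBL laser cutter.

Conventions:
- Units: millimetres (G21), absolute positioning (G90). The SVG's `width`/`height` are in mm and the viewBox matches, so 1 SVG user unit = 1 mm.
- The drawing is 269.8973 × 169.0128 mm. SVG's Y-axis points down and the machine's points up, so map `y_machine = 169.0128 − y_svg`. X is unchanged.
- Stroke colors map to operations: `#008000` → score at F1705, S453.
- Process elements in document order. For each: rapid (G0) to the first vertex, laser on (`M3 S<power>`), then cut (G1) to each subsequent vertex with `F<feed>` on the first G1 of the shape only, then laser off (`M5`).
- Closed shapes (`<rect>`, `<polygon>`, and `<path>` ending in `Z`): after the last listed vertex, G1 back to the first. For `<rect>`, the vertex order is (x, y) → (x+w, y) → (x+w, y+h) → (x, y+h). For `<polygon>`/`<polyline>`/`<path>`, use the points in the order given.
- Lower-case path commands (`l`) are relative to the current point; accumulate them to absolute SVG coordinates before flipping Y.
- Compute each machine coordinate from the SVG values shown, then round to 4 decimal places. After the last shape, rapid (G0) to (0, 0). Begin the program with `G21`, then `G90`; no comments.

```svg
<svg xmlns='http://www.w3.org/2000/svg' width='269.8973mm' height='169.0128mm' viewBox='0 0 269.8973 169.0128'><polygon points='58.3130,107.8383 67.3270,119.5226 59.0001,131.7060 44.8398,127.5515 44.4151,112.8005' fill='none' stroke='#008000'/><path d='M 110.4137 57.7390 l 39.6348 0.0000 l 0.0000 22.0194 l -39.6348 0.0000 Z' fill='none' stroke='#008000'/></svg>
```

Since the viewBox matches the mm dimensions, user units are millimetres directly. The only transform is the Y-flip y_m = 169.0128 − y_svg.

Shape 1 is a regular polygon drawn with `<polygon>`. Its stroke #008000 means score at S453, F1705. After flipping Y the toolpath is (58.3130,61.1745) → (67.3270,49.4902) → (59.0001,37.3068) → (44.8398,41.4613) → (44.4151,56.2123) → (58.3130,61.1745), returning to the start.

Shape 2 is a rectangle drawn with `<path>`. Its stroke #008000 means score at S453, F1705. After flipping Y the toolpath is (110.4137,111.2738) → (150.0485,111.2738) → (150.0485,89.2544) → (110.4137,89.2544) → (110.4137,111.2738), returning to the start.

G21
G90
G0 X58.3130 Y61.1745
M3 S453
G1 X67.3270 Y49.4902 F1705
G1 X59.0001 Y37.3068
G1 X44.8398 Y41.4613
G1 X44.4151 Y56.2123
G1 X58.3130 Y61.1745
M5
G0 X110.4137 Y111.2738
M3 S453
G1 X150.0485 Y111.2738 F1705
G1 X150.0485 Y89.2544
G1 X110.4137 Y89.2544
G1 X110.4137 Y111.2738
M5
G0 X0.0000 Y0.0000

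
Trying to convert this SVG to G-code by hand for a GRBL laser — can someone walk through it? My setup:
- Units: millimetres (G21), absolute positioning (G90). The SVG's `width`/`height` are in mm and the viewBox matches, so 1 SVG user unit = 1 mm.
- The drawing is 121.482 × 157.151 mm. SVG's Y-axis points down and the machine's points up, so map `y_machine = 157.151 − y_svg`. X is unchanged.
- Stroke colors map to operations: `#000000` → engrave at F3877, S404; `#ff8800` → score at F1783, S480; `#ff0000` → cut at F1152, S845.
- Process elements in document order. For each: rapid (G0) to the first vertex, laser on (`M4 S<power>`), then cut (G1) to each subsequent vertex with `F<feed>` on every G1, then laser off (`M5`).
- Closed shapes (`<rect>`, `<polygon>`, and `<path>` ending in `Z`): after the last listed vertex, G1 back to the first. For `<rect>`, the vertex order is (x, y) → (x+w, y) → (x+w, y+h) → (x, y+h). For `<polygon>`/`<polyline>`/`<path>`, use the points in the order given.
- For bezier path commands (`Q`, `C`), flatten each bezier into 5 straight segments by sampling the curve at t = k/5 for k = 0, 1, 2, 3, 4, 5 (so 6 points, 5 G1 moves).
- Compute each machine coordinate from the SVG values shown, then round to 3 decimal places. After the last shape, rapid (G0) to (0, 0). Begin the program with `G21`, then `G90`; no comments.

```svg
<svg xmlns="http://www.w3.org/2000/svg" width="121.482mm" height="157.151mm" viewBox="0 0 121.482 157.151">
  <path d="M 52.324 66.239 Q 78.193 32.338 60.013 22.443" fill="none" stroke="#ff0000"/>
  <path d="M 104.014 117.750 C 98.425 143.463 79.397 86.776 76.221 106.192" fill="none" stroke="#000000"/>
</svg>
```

G21
G90
G0 X52.324 Y90.912
M4 S845
G1 X60.910 Y103.512 F1152
G1 X65.971 Y114.192 F1152
G1 X67.509 Y122.951 F1152
G1 X65.523 Y129.790 F1152
G1 X60.013 Y134.708 F1152
M5
G0 X104.014 Y39.401
M4 S404
G1 X99.282 Y32.593 F3877
G1 X92.731 Y37.953 F3877
G1 X85.767 Y47.873 F3877
G1 X79.795 Y54.744 F3877
G1 X76.221 Y50.959 F3877
M5
G0 X0.000 Y0.000

1 u = 1 mm; y_m = 157.151 − y.

[1] `<path>` quadratic bezier, #ff0000→cut S845 F1152: (52.324,90.912) → (60.910,103.512) → (65.971,114.192) → (67.509,122.951) → (65.523,129.790) → (60.013,134.708)

[2] `<path>` cubic bezier, #000000→engrave S404 F3877: (104.014,39.401) → (99.282,32.593) → (92.731,37.953) → (85.767,47.873) → (79.795,54.744) → (76.221,50.959)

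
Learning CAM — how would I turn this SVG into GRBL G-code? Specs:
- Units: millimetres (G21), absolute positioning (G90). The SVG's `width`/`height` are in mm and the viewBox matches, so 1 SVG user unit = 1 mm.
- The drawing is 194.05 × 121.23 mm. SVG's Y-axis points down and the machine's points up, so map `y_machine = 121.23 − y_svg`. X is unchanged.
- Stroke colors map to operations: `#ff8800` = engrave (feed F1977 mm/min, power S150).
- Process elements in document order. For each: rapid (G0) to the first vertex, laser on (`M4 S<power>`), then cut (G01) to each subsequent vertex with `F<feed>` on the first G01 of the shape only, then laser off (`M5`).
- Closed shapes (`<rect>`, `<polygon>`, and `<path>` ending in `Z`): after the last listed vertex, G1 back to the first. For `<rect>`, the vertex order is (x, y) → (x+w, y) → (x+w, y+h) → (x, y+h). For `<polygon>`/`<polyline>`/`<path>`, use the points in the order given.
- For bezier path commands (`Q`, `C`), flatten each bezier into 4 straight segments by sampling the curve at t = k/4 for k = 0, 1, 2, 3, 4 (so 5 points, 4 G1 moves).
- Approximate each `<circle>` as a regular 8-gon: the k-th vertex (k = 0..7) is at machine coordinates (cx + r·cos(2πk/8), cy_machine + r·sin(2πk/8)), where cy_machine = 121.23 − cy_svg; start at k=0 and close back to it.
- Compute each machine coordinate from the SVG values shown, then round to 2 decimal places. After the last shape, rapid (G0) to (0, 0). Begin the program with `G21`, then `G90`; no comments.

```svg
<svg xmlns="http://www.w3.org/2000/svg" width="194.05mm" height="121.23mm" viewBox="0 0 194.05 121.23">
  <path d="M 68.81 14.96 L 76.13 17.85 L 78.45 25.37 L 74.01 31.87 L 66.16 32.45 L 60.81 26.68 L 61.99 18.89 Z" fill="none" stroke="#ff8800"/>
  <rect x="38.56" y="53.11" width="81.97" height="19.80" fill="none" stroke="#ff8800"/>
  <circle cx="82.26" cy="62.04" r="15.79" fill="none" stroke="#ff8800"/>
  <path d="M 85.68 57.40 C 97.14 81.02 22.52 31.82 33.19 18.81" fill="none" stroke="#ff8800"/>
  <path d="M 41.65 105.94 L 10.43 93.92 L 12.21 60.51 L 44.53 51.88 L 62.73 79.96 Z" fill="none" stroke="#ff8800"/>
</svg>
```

G21
G90
G0 X68.81 Y106.27
M4 S150
G01 X76.13 Y103.38 F1977
G01 X78.45 Y95.86
G01 X74.01 Y89.36
G01 X66.16 Y88.78
G01 X60.81 Y94.55
G01 X61.99 Y102.34
G01 X68.81 Y106.27
M5
G0 X38.56 Y68.12
M4 S150
G01 X120.53 Y68.12 F1977
G01 X120.53 Y48.32
G01 X38.56 Y48.32
G01 X38.56 Y68.12
M5
G0 X98.05 Y59.19
M4 S150
G01 X93.43 Y70.36 F1977
G01 X82.26 Y74.98
G01 X71.09 Y70.36
G01 X66.47 Y59.19
G01 X71.09 Y48.02
G01 X82.26 Y43.40
G01 X93.43 Y48.02
G01 X98.05 Y59.19
M5
G0 X85.68 Y63.83
M4 S150
G01 X80.81 Y58.07 F1977
G01 X59.73 Y69.39
G01 X38.50 Y87.58
G01 X33.19 Y102.42
M5
G0 X41.65 Y15.29
M4 S150
G01 X10.43 Y27.31 F1977
G01 X12.21 Y60.72
G01 X44.53 Y69.35
G01 X62.73 Y41.27
G01 X41.65 Y15.29
M5
G0 X0.00 Y0.00

Since the viewBox matches the mm dimensions, user units are millimetres directly. The only transform is the Y-flip y_m = 121.23 − y_svg.

Shape 1 is a regular polygon drawn with `<path>`. Its stroke #ff8800 means engrave at S150, F1977. After flipping Y the toolpath is (68.81,106.27) → (76.13,103.38) → (78.45,95.86) → (74.01,89.36) → (66.16,88.78) → (60.81,94.55) → (61.99,102.34) → (68.81,106.27), returning to the start.

Shape 2 is a rectangle drawn with `<rect>`. Its stroke #ff8800 means engrave at S150, F1977. After flipping Y the toolpath is (38.56,68.12) → (120.53,68.12) → (120.53,48.32) → (38.56,48.32) → (38.56,68.12), returning to the start.

Shape 3 is a circle drawn with `<circle>`. Its stroke #ff8800 means engrave at S150, F1977. After flipping Y the toolpath is (98.05,59.19) → (93.43,70.36) → (82.26,74.98) → (71.09,70.36) → (66.47,59.19) → (71.09,48.02) → (82.26,43.40) → (93.43,48.02) → (98.05,59.19), returning to the start.

Shape 4 is a cubic bezier drawn with `<path>`. Its stroke #ff8800 means engrave at S150, F1977. After flipping Y the toolpath is (85.68,63.83) → (80.81,58.07) → (59.73,69.39) → (38.50,87.58) → (33.19,102.42).

Shape 5 is a regular polygon drawn with `<path>`. Its stroke #ff8800 means engrave at S150, F1977. After flipping Y the toolpath is (41.65,15.29) → (10.43,27.31) → (12.21,60.72) → (44.53,69.35) → (62.73,41.27) → (41.65,15.29), returning to the start.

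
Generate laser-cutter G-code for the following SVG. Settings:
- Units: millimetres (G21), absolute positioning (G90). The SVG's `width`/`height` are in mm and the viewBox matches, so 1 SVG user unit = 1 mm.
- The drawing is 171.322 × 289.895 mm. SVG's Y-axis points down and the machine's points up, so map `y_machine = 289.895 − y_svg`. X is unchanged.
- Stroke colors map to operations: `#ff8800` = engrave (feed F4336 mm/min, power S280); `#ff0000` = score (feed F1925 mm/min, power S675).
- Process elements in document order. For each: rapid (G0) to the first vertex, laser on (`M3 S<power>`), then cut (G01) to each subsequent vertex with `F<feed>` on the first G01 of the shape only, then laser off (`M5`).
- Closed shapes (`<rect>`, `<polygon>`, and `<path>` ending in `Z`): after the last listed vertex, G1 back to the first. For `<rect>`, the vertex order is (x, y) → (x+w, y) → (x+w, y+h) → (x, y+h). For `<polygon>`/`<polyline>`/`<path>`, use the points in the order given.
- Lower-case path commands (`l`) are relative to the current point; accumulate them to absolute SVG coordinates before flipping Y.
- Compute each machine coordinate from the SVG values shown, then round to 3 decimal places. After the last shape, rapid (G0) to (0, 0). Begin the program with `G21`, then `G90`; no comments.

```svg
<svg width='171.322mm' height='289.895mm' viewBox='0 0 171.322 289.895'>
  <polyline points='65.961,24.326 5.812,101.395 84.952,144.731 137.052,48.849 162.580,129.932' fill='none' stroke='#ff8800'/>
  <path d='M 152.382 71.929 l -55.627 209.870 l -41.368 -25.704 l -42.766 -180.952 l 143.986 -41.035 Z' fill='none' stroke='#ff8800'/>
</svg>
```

G21
G90
G0 X65.961 Y265.569
M3 S280
G01 X5.812 Y188.500 F4336
G01 X84.952 Y145.164
G01 X137.052 Y241.046
G01 X162.580 Y159.963
M5
G0 X152.382 Y217.966
M3 S280
G01 X96.755 Y8.096 F4336
G01 X55.387 Y33.800
G01 X12.621 Y214.752
G01 X156.607 Y255.787
G01 X152.382 Y217.966
M5
G0 X0.000 Y0.000

1 u = 1 mm; y_m = 289.895 − y.

[1] `<polyline>` open polyline, #ff8800→engrave S280 F4336: (65.961,265.569) → (5.812,188.500) → (84.952,145.164) → (137.052,241.046) → (162.580,159.963)

[2] `<path>` closed polygon, #ff8800→engrave S280 F4336: (152.382,217.966) → (96.755,8.096) → (55.387,33.800) → (12.621,214.752) → (156.607,255.787) → (152.382,217.966) (closed)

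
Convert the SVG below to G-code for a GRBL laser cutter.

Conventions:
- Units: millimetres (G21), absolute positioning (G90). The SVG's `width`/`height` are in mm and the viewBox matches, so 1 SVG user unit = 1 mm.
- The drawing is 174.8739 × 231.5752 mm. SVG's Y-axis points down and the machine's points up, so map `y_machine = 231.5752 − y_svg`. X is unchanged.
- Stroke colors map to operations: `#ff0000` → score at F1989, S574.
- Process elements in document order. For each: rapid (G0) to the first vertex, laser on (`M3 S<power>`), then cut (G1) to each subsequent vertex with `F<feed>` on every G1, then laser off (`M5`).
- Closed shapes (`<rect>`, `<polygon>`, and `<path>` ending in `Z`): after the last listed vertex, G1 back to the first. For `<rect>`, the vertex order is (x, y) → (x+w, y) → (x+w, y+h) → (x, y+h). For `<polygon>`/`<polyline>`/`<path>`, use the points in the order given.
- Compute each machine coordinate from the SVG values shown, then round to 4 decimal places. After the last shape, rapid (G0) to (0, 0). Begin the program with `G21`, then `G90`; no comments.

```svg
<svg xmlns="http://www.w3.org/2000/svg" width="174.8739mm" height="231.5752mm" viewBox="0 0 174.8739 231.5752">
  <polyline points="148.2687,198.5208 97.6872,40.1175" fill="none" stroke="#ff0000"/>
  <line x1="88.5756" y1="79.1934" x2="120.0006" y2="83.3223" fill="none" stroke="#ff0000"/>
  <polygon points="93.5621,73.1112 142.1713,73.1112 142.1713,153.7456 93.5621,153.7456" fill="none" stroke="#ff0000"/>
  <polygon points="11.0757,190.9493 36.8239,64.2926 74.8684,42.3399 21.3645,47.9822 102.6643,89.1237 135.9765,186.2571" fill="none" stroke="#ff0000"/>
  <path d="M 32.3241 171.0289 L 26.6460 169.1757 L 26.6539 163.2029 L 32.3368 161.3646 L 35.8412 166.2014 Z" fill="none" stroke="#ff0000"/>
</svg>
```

1 u = 1 mm; y_m = 231.5752 − y.

[1] `<polyline>` line segment, #ff0000→score S574 F1989: (148.2687,33.0544) → (97.6872,191.4577)

[2] `<line>` line segment, #ff0000→score S574 F1989: (88.5756,152.3818) → (120.0006,148.2529)

[3] `<polygon>` rectangle, #ff0000→score S574 F1989: (93.5621,158.4640) → (142.1713,158.4640) → (142.1713,77.8296) → (93.5621,77.8296) → (93.5621,158.4640) (closed)

[4] `<polygon>` closed polygon, #ff0000→score S574 F1989: (11.0757,40.6259) → (36.8239,167.2826) → (74.8684,189.2353) → (21.3645,183.5930) → (102.6643,142.4515) → (135.9765,45.3181) → (11.0757,40.6259) (closed)

[5] `<path>` regular polygon, #ff0000→score S574 F1989: (32.3241,60.5463) → (26.6460,62.3995) → (26.6539,68.3723) → (32.3368,70.2106) → (35.8412,65.3738) → (32.3241,60.5463) (closed)

G21
G90
G0 X148.2687 Y33.0544
M3 S574
G1 X97.6872 Y191.4577 F1989
M5
G0 X88.5756 Y152.3818
M3 S574
G1 X120.0006 Y148.2529 F1989
M5
G0 X93.5621 Y158.4640
M3 S574
G1 X142.1713 Y158.4640 F1989
G1 X142.1713 Y77.8296 F1989
G1 X93.5621 Y77.8296 F1989
G1 X93.5621 Y158.4640 F1989
M5
G0 X11.0757 Y40.6259
M3 S574
G1 X36.8239 Y167.2826 F1989
G1 X74.8684 Y189.2353 F1989
G1 X21.3645 Y183.5930 F1989
G1 X102.6643 Y142.4515 F1989
G1 X135.9765 Y45.3181 F1989
G1 X11.0757 Y40.6259 F1989
M5
G0 X32.3241 Y60.5463
M3 S574
G1 X26.6460 Y62.3995 F1989
G1 X26.6539 Y68.3723 F1989
G1 X32.3368 Y70.2106 F1989
G1 X35.8412 Y65.3738 F1989
G1 X32.3241 Y60.5463 F1989
M5
G0 X0.0000 Y0.0000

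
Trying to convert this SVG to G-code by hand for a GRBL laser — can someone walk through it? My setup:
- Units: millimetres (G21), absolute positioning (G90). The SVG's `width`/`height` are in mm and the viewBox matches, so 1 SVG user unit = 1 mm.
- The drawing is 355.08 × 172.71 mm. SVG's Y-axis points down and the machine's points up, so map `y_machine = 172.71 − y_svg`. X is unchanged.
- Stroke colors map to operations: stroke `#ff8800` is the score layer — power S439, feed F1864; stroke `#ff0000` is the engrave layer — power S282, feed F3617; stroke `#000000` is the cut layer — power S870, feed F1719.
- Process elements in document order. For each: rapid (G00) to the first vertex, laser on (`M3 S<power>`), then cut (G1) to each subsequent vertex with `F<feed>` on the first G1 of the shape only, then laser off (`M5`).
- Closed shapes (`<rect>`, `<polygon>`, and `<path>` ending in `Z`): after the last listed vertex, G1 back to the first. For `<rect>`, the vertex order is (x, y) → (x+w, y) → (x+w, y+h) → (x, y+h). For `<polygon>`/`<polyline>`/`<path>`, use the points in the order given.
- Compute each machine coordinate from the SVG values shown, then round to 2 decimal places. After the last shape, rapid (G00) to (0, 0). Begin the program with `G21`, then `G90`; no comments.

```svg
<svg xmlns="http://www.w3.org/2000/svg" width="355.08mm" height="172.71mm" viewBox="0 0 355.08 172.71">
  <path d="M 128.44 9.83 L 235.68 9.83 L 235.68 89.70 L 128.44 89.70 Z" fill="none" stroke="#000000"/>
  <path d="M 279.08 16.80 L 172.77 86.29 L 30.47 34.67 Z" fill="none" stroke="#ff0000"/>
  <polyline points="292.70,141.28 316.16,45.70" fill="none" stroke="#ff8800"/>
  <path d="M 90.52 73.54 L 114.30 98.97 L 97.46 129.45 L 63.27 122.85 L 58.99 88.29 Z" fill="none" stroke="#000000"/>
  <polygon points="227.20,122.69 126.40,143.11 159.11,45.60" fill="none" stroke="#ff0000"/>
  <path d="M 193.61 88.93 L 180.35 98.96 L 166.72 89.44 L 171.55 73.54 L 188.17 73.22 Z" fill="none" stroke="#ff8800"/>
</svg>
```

G21
G90
G00 X128.44 Y162.88
M3 S870
G1 X235.68 Y162.88 F1719
G1 X235.68 Y83.01
G1 X128.44 Y83.01
G1 X128.44 Y162.88
M5
G00 X279.08 Y155.91
M3 S282
G1 X172.77 Y86.42 F3617
G1 X30.47 Y138.04
G1 X279.08 Y155.91
M5
G00 X292.70 Y31.43
M3 S439
G1 X316.16 Y127.01 F1864
M5
G00 X90.52 Y99.17
M3 S870
G1 X114.30 Y73.74 F1719
G1 X97.46 Y43.26
G1 X63.27 Y49.86
G1 X58.99 Y84.42
G1 X90.52 Y99.17
M5
G00 X227.20 Y50.02
M3 S282
G1 X126.40 Y29.60 F3617
G1 X159.11 Y127.11
G1 X227.20 Y50.02
M5
G00 X193.61 Y83.78
M3 S439
G1 X180.35 Y73.75 F1864
G1 X166.72 Y83.27
G1 X171.55 Y99.17
G1 X188.17 Y99.49
G1 X193.61 Y83.78
M5
G00 X0.00 Y0.00

Since the viewBox matches the mm dimensions, user units are millimetres directly. The only transform is the Y-flip y_m = 172.71 − y_svg.

Shape 1 is a rectangle drawn with `<path>`. Its stroke #000000 means cut at S870, F1719. After flipping Y the toolpath is (128.44,162.88) → (235.68,162.88) → (235.68,83.01) → (128.44,83.01) → (128.44,162.88), returning to the start.

Shape 2 is a closed polygon drawn with `<path>`. Its stroke #ff0000 means engrave at S282, F3617. After flipping Y the toolpath is (279.08,155.91) → (172.77,86.42) → (30.47,138.04) → (279.08,155.91), returning to the start.

Shape 3 is a line segment drawn with `<polyline>`. Its stroke #ff8800 means score at S439, F1864. After flipping Y the toolpath is (292.70,31.43) → (316.16,127.01).

Shape 4 is a regular polygon drawn with `<path>`. Its stroke #000000 means cut at S870, F1719. After flipping Y the toolpath is (90.52,99.17) → (114.30,73.74) → (97.46,43.26) → (63.27,49.86) → (58.99,84.42) → (90.52,99.17), returning to the start.

Shape 5 is a regular polygon drawn with `<polygon>`. Its stroke #ff0000 means engrave at S282, F3617. After flipping Y the toolpath is (227.20,50.02) → (126.40,29.60) → (159.11,127.11) → (227.20,50.02), returning to the start.

Shape 6 is a regular polygon drawn with `<path>`. Its stroke #ff8800 means score at S439, F1864. After flipping Y the toolpath is (193.61,83.78) → (180.35,73.75) → (166.72,83.27) → (171.55,99.17) → (188.17,99.49) → (193.61,83.78), returning to the start.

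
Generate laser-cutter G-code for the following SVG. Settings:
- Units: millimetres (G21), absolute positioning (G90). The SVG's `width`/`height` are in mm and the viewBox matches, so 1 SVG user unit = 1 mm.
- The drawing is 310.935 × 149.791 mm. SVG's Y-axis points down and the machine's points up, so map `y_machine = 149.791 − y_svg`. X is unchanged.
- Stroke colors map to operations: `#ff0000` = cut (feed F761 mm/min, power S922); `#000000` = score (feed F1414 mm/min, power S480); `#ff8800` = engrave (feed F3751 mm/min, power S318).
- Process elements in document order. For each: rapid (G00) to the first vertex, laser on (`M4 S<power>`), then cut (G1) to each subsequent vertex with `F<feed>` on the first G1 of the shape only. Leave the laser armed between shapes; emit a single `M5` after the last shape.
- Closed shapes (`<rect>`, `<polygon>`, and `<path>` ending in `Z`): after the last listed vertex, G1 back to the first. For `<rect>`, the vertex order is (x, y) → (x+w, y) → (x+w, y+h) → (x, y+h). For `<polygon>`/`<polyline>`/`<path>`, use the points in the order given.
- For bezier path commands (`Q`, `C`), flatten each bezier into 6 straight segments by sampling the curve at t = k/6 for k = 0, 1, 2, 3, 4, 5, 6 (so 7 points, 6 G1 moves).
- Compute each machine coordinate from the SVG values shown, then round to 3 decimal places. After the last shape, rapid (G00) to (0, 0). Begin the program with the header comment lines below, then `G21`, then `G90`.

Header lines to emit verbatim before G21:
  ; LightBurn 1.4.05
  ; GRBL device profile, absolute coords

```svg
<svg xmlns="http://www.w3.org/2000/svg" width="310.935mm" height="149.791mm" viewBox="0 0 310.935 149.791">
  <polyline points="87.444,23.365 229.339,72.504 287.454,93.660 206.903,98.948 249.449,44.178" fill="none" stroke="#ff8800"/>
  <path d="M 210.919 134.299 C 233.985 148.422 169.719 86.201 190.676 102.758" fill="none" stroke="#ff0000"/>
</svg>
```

; LightBurn 1.4.05
; GRBL device profile, absolute coords
G21
G90
G00 X87.444 Y126.426
M4 S318
G1 X229.339 Y77.287 F3751
G1 X287.454 Y56.131
G1 X206.903 Y50.843
G1 X249.449 Y105.613
G00 X210.919 Y15.492
M4 S922
G1 X215.973 Y14.074 F761
G1 X211.265 Y21.072
G1 X201.588 Y32.175
G1 X191.736 Y43.076
G1 X186.501 Y49.465
G1 X190.676 Y47.033
M5
G00 X0.000 Y0.000

viewBox `0 0 310.935 149.791` with mm width/height → 1 unit = 1 mm. Flip: y_m = 149.791 − y_svg.

**Shape 1** — `<polyline>` open polyline, stroke `#ff8800` → engrave (S318, F3751). Machine vertices: (87.444,126.426) → (229.339,77.287) → (287.454,56.131) → (206.903,50.843) → (249.449,105.613). Open path.

**Shape 2** — `<path>` cubic bezier, stroke `#ff0000` → cut (S922, F761). Control points (SVG): P0=(210.919,134.299), P1=(233.985,148.422), P2=(169.719,86.201), P3=(190.676,102.758); sampled at t=k/6. Machine vertices: (210.919,15.492) → (215.973,14.074) → (211.265,21.072) → (201.588,32.175) → (191.736,43.076) → (186.501,49.465) → (190.676,47.033). Open path.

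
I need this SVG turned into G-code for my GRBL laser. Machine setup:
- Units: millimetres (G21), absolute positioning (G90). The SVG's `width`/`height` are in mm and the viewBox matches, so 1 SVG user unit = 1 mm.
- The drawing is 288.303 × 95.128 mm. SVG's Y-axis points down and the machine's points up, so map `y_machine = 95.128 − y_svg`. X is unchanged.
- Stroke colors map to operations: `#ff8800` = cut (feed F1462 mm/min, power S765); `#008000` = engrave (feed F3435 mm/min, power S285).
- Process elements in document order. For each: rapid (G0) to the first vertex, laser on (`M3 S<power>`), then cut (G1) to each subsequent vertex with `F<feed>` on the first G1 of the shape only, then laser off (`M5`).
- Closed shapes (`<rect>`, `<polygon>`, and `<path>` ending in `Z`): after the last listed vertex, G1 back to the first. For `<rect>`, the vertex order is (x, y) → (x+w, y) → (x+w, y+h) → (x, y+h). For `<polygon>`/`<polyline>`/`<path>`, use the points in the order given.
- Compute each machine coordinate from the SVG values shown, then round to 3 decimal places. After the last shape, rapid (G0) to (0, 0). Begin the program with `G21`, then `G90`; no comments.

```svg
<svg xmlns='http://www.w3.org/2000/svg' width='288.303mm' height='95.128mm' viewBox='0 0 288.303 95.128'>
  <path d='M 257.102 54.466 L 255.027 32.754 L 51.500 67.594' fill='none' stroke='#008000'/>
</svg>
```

1 u = 1 mm; y_m = 95.128 − y.

[1] `<path>` open polyline, #008000→engrave S285 F3435: (257.102,40.662) → (255.027,62.374) → (51.500,27.534)

G21
G90
G0 X257.102 Y40.662
M3 S285
G1 X255.027 Y62.374 F3435
G1 X51.500 Y27.534
M5
G0 X0.000 Y0.000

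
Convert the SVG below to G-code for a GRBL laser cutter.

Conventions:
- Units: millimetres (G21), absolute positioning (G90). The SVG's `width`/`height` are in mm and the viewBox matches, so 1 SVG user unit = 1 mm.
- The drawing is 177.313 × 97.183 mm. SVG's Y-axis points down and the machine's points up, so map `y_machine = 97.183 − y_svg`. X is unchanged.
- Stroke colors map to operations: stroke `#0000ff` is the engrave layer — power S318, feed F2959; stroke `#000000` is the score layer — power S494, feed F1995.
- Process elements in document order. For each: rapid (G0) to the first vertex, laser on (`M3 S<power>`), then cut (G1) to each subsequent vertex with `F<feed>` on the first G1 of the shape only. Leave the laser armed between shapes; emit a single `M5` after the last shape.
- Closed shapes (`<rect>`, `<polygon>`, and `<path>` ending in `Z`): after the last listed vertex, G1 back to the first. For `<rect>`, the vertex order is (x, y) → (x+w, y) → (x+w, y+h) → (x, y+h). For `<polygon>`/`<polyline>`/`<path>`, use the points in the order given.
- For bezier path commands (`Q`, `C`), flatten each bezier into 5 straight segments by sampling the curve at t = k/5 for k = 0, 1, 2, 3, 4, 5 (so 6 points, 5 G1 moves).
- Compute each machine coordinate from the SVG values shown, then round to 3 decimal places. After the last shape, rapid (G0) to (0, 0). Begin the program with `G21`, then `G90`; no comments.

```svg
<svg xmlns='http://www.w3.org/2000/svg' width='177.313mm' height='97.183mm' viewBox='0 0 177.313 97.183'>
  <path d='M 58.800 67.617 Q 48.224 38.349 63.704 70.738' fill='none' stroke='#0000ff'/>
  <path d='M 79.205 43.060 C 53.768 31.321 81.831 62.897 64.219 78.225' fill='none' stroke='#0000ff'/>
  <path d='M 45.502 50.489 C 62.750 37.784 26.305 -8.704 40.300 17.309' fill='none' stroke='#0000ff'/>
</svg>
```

G21
G90
G0 X58.800 Y29.566
M3 S318
G1 X55.612 Y38.807 F2959
G1 X54.508 Y43.115
G1 X55.489 Y42.491
G1 X58.554 Y36.934
G1 X63.704 Y26.445
G0 X79.205 Y54.123
M3 S318
G1 X69.569 Y56.445 F2959
G1 X68.013 Y51.231
G1 X69.777 Y41.339
G1 X70.099 Y29.628
G1 X64.219 Y18.958
G0 X45.502 Y46.694
M3 S318
G1 X50.241 Y57.521 F2959
G1 X47.091 Y71.354
G1 X41.053 Y83.091
G1 X37.123 Y87.632
G1 X40.300 Y79.874
M5
G0 X0.000 Y0.000

viewBox `0 0 177.313 97.183` with mm width/height → 1 unit = 1 mm. Flip: y_m = 97.183 − y_svg.

**Shape 1** — `<path>` quadratic bezier, stroke `#0000ff` → engrave (S318, F2959). Control points (SVG): P0=(58.800,67.617), P1=(48.224,38.349), P2=(63.704,70.738); sampled at t=k/5. Machine vertices: (58.800,29.566) → (55.612,38.807) → (54.508,43.115) → (55.489,42.491) → (58.554,36.934) → (63.704,26.445). Open path.

**Shape 2** — `<path>` cubic bezier, stroke `#0000ff` → engrave (S318, F2959). Control points (SVG): P0=(79.205,43.060), P1=(53.768,31.321), P2=(81.831,62.897), P3=(64.219,78.225); sampled at t=k/5. Machine vertices: (79.205,54.123) → (69.569,56.445) → (68.013,51.231) → (69.777,41.339) → (70.099,29.628) → (64.219,18.958). Open path.

**Shape 3** — `<path>` cubic bezier, stroke `#0000ff` → engrave (S318, F2959). Control points (SVG): P0=(45.502,50.489), P1=(62.750,37.784), P2=(26.305,-8.704), P3=(40.300,17.309); sampled at t=k/5. Machine vertices: (45.502,46.694) → (50.241,57.521) → (47.091,71.354) → (41.053,83.091) → (37.123,87.632) → (40.300,79.874). Open path.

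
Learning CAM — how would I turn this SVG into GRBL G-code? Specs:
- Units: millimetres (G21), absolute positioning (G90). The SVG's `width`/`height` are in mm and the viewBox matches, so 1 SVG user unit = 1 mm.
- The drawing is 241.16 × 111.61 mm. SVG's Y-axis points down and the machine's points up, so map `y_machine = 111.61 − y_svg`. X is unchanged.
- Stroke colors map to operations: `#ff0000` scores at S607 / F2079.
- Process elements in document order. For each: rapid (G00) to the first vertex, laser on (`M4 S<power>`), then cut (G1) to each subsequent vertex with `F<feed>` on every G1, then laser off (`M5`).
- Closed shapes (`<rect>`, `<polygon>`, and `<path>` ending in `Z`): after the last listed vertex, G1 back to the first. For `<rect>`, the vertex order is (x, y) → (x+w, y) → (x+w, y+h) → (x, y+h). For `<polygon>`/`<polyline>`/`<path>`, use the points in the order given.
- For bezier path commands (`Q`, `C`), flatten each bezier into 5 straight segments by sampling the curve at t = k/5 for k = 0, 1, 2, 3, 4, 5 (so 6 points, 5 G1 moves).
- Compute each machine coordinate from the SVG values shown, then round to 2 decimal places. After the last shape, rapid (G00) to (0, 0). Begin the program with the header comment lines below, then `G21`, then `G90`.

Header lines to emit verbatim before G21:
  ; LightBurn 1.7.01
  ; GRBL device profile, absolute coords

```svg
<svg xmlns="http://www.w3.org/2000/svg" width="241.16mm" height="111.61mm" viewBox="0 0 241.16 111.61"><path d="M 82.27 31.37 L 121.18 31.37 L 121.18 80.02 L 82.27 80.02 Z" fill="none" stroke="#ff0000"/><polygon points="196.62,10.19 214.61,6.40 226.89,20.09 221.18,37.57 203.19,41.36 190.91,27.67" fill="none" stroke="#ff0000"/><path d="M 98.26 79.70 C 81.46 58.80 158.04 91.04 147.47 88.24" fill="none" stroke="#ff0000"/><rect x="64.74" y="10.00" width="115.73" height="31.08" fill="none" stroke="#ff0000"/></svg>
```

viewBox `0 0 241.16 111.61` with mm width/height → 1 unit = 1 mm. Flip: y_m = 111.61 − y_svg.

**Shape 1** — `<path>` rectangle, stroke `#ff0000` → score (S607, F2079). Machine vertices: (82.27,80.24) → (121.18,80.24) → (121.18,31.59) → (82.27,31.59) → (82.27,80.24). Closed: final G1 returns to the first vertex.

**Shape 2** — `<polygon>` regular polygon, stroke `#ff0000` → score (S607, F2079). Machine vertices: (196.62,101.42) → (214.61,105.21) → (226.89,91.52) → (221.18,74.04) → (203.19,70.25) → (190.91,83.94) → (196.62,101.42). Closed: final G1 returns to the first vertex.

**Shape 3** — `<path>` cubic bezier, stroke `#ff0000` → score (S607, F2079). Control points (SVG): P0=(98.26,79.70), P1=(81.46,58.80), P2=(158.04,91.04), P3=(147.47,88.24); sampled at t=k/5. Machine vertices: (98.26,31.91) → (97.94,38.78) → (111.37,37.13) → (129.88,31.19) → (144.80,25.19) → (147.47,23.37). Open path.

**Shape 4** — `<rect>` rectangle, stroke `#ff0000` → score (S607, F2079). Machine vertices: (64.74,101.61) → (180.47,101.61) → (180.47,70.53) → (64.74,70.53) → (64.74,101.61). Closed: final G1 returns to the first vertex.

; LightBurn 1.7.01
; GRBL device profile, absolute coords
G21
G90
G00 X82.27 Y80.24
M4 S607
G1 X121.18 Y80.24 F2079
G1 X121.18 Y31.59 F2079
G1 X82.27 Y31.59 F2079
G1 X82.27 Y80.24 F2079
M5
G00 X196.62 Y101.42
M4 S607
G1 X214.61 Y105.21 F2079
G1 X226.89 Y91.52 F2079
G1 X221.18 Y74.04 F2079
G1 X203.19 Y70.25 F2079
G1 X190.91 Y83.94 F2079
G1 X196.62 Y101.42 F2079
M5
G00 X98.26 Y31.91
M4 S607
G1 X97.94 Y38.78 F2079
G1 X111.37 Y37.13 F2079
G1 X129.88 Y31.19 F2079
G1 X144.80 Y25.19 F2079
G1 X147.47 Y23.37 F2079
M5
G00 X64.74 Y101.61
M4 S607
G1 X180.47 Y101.61 F2079
G1 X180.47 Y70.53 F2079
G1 X64.74 Y70.53 F2079
G1 X64.74 Y101.61 F2079
M5
G00 X0.00 Y0.00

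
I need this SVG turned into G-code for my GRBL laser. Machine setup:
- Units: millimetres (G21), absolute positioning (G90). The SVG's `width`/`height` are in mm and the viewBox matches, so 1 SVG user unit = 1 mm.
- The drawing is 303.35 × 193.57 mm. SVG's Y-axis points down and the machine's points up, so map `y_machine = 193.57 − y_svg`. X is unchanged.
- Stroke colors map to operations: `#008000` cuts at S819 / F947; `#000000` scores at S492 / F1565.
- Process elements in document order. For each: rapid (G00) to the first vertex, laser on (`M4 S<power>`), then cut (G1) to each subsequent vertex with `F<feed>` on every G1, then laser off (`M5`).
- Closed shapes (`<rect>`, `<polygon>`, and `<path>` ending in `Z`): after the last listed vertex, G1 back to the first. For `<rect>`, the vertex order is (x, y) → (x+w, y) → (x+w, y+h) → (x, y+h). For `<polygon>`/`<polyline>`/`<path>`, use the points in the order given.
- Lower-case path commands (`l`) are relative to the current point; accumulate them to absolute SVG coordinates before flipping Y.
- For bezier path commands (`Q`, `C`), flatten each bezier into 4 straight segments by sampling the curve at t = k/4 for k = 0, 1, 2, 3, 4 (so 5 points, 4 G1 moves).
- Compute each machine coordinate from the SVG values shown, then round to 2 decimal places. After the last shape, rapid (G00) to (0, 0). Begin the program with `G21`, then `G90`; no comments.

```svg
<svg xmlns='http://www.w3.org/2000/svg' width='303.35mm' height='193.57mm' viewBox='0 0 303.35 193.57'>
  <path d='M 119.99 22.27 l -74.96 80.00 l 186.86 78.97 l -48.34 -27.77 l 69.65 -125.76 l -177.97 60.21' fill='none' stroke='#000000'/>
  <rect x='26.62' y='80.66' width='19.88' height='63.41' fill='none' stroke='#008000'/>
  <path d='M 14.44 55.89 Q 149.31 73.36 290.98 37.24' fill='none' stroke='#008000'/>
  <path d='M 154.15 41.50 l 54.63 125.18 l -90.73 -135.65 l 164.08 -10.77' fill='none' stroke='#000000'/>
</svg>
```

G21
G90
G00 X119.99 Y171.30
M4 S492
G1 X45.03 Y91.30 F1565
G1 X231.89 Y12.33 F1565
G1 X183.55 Y40.10 F1565
G1 X253.20 Y165.86 F1565
G1 X75.23 Y105.65 F1565
M5
G00 X26.62 Y112.91
M4 S819
G1 X46.50 Y112.91 F947
G1 X46.50 Y49.50 F947
G1 X26.62 Y49.50 F947
G1 X26.62 Y112.91 F947
M5
G00 X14.44 Y137.68
M4 S819
G1 X82.30 Y132.29 F947
G1 X151.01 Y133.61 F947
G1 X220.57 Y141.62 F947
G1 X290.98 Y156.33 F947
M5
G00 X154.15 Y152.07
M4 S492
G1 X208.78 Y26.89 F1565
G1 X118.05 Y162.54 F1565
G1 X282.13 Y173.31 F1565
M5
G00 X0.00 Y0.00

viewBox `0 0 303.35 193.57` with mm width/height → 1 unit = 1 mm. Flip: y_m = 193.57 − y_svg.

**Shape 1** — `<path>` open polyline, stroke `#000000` → score (S492, F1565). Machine vertices: (119.99,171.30) → (45.03,91.30) → (231.89,12.33) → (183.55,40.10) → (253.20,165.86) → (75.23,105.65). Open path.

**Shape 2** — `<rect>` rectangle, stroke `#008000` → cut (S819, F947). Machine vertices: (26.62,112.91) → (46.50,112.91) → (46.50,49.50) → (26.62,49.50) → (26.62,112.91). Closed: final G1 returns to the first vertex.

**Shape 3** — `<path>` quadratic bezier, stroke `#008000` → cut (S819, F947). Control points (SVG): P0=(14.44,55.89), P1=(149.31,73.36), P2=(290.98,37.24); sampled at t=k/4. Machine vertices: (14.44,137.68) → (82.30,132.29) → (151.01,133.61) → (220.57,141.62) → (290.98,156.33). Open path.

**Shape 4** — `<path>` open polyline, stroke `#000000` → score (S492, F1565). Machine vertices: (154.15,152.07) → (208.78,26.89) → (118.05,162.54) → (282.13,173.31). Open path.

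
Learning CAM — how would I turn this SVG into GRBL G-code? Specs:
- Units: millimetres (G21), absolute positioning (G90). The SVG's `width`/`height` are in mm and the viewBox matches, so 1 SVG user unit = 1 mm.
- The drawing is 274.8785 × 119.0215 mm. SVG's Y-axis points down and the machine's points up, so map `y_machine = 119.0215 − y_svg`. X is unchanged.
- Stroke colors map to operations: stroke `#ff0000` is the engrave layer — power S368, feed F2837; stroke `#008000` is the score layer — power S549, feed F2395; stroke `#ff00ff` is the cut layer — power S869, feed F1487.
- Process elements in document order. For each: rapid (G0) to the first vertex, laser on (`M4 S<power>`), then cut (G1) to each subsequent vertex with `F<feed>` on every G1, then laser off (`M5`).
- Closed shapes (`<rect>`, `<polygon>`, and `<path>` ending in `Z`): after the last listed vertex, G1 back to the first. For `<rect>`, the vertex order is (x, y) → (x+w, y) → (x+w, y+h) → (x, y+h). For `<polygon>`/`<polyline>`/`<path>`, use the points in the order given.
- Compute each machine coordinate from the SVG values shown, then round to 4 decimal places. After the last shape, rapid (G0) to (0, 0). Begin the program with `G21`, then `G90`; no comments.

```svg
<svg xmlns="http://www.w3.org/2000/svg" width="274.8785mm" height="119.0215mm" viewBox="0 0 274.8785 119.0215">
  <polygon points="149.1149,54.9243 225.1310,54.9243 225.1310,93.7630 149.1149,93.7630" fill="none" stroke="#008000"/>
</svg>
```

viewBox `0 0 274.8785 119.0215` with mm width/height → 1 unit = 1 mm. Flip: y_m = 119.0215 − y_svg.

**Shape 1** — `<polygon>` rectangle, stroke `#008000` → score (S549, F2395). Machine vertices: (149.1149,64.0972) → (225.1310,64.0972) → (225.1310,25.2585) → (149.1149,25.2585) → (149.1149,64.0972). Closed: final G1 returns to the first vertex.

G21
G90
G0 X149.1149 Y64.0972
M4 S549
G1 X225.1310 Y64.0972 F2395
G1 X225.1310 Y25.2585 F2395
G1 X149.1149 Y25.2585 F2395
G1 X149.1149 Y64.0972 F2395
M5
G0 X0.0000 Y0.0000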